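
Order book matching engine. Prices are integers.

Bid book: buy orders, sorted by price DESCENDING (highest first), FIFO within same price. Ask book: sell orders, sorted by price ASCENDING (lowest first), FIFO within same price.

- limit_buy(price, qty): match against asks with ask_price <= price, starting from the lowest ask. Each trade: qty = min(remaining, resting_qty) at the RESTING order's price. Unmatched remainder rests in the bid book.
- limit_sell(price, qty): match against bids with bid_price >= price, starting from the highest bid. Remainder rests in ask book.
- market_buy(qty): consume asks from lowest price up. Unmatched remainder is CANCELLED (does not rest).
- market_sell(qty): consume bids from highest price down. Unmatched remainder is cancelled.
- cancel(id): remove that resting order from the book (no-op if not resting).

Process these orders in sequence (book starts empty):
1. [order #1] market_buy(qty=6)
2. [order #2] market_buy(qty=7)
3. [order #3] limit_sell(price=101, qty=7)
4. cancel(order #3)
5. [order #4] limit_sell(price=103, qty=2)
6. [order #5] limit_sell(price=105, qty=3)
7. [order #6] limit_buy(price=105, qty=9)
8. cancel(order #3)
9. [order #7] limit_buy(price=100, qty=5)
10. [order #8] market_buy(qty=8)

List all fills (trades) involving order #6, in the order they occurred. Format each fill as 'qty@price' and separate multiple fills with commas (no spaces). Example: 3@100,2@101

Answer: 2@103,3@105

Derivation:
After op 1 [order #1] market_buy(qty=6): fills=none; bids=[-] asks=[-]
After op 2 [order #2] market_buy(qty=7): fills=none; bids=[-] asks=[-]
After op 3 [order #3] limit_sell(price=101, qty=7): fills=none; bids=[-] asks=[#3:7@101]
After op 4 cancel(order #3): fills=none; bids=[-] asks=[-]
After op 5 [order #4] limit_sell(price=103, qty=2): fills=none; bids=[-] asks=[#4:2@103]
After op 6 [order #5] limit_sell(price=105, qty=3): fills=none; bids=[-] asks=[#4:2@103 #5:3@105]
After op 7 [order #6] limit_buy(price=105, qty=9): fills=#6x#4:2@103 #6x#5:3@105; bids=[#6:4@105] asks=[-]
After op 8 cancel(order #3): fills=none; bids=[#6:4@105] asks=[-]
After op 9 [order #7] limit_buy(price=100, qty=5): fills=none; bids=[#6:4@105 #7:5@100] asks=[-]
After op 10 [order #8] market_buy(qty=8): fills=none; bids=[#6:4@105 #7:5@100] asks=[-]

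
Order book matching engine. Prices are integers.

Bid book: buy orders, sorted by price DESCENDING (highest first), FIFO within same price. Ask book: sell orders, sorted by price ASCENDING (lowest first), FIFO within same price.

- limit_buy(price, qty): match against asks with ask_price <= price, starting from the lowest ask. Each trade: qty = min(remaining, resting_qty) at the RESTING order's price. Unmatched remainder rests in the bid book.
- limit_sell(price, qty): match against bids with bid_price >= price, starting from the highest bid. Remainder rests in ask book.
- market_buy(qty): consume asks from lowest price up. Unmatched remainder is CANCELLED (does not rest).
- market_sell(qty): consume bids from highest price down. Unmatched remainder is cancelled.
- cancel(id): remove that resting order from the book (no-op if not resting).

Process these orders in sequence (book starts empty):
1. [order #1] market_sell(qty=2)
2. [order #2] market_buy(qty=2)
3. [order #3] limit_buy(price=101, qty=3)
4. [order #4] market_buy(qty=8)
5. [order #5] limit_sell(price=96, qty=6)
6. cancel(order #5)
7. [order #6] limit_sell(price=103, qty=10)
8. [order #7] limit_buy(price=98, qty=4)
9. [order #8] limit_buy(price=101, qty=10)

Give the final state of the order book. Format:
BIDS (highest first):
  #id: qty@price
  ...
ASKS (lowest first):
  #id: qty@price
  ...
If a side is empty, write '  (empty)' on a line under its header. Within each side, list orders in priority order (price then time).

After op 1 [order #1] market_sell(qty=2): fills=none; bids=[-] asks=[-]
After op 2 [order #2] market_buy(qty=2): fills=none; bids=[-] asks=[-]
After op 3 [order #3] limit_buy(price=101, qty=3): fills=none; bids=[#3:3@101] asks=[-]
After op 4 [order #4] market_buy(qty=8): fills=none; bids=[#3:3@101] asks=[-]
After op 5 [order #5] limit_sell(price=96, qty=6): fills=#3x#5:3@101; bids=[-] asks=[#5:3@96]
After op 6 cancel(order #5): fills=none; bids=[-] asks=[-]
After op 7 [order #6] limit_sell(price=103, qty=10): fills=none; bids=[-] asks=[#6:10@103]
After op 8 [order #7] limit_buy(price=98, qty=4): fills=none; bids=[#7:4@98] asks=[#6:10@103]
After op 9 [order #8] limit_buy(price=101, qty=10): fills=none; bids=[#8:10@101 #7:4@98] asks=[#6:10@103]

Answer: BIDS (highest first):
  #8: 10@101
  #7: 4@98
ASKS (lowest first):
  #6: 10@103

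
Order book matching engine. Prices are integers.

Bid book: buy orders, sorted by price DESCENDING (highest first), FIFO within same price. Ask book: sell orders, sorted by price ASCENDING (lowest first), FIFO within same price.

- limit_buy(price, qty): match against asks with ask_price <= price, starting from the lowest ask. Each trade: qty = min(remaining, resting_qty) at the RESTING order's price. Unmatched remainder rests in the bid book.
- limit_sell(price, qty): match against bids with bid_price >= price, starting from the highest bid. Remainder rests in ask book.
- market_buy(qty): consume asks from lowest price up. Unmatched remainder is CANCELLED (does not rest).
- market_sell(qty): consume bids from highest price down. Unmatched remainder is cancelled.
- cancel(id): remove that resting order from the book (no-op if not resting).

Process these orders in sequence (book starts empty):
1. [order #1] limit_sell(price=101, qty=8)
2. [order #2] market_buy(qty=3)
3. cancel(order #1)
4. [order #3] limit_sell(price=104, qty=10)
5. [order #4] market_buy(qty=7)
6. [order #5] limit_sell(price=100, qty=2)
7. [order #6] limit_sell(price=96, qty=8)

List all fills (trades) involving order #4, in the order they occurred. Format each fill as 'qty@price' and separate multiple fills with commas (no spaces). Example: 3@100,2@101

Answer: 7@104

Derivation:
After op 1 [order #1] limit_sell(price=101, qty=8): fills=none; bids=[-] asks=[#1:8@101]
After op 2 [order #2] market_buy(qty=3): fills=#2x#1:3@101; bids=[-] asks=[#1:5@101]
After op 3 cancel(order #1): fills=none; bids=[-] asks=[-]
After op 4 [order #3] limit_sell(price=104, qty=10): fills=none; bids=[-] asks=[#3:10@104]
After op 5 [order #4] market_buy(qty=7): fills=#4x#3:7@104; bids=[-] asks=[#3:3@104]
After op 6 [order #5] limit_sell(price=100, qty=2): fills=none; bids=[-] asks=[#5:2@100 #3:3@104]
After op 7 [order #6] limit_sell(price=96, qty=8): fills=none; bids=[-] asks=[#6:8@96 #5:2@100 #3:3@104]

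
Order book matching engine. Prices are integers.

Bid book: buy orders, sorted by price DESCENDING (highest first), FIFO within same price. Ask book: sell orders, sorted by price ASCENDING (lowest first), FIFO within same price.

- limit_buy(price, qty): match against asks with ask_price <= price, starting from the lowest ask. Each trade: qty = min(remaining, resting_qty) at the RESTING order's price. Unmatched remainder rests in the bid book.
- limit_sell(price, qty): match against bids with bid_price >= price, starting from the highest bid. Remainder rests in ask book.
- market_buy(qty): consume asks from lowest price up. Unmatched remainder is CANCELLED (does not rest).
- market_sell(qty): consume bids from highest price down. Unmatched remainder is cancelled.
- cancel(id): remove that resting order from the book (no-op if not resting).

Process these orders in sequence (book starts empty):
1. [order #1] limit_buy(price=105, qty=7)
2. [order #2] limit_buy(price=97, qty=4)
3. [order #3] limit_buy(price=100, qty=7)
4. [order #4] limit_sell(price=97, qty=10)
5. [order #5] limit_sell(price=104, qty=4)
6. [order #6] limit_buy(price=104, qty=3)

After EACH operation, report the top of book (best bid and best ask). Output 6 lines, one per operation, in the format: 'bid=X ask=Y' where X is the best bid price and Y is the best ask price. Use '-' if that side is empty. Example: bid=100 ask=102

After op 1 [order #1] limit_buy(price=105, qty=7): fills=none; bids=[#1:7@105] asks=[-]
After op 2 [order #2] limit_buy(price=97, qty=4): fills=none; bids=[#1:7@105 #2:4@97] asks=[-]
After op 3 [order #3] limit_buy(price=100, qty=7): fills=none; bids=[#1:7@105 #3:7@100 #2:4@97] asks=[-]
After op 4 [order #4] limit_sell(price=97, qty=10): fills=#1x#4:7@105 #3x#4:3@100; bids=[#3:4@100 #2:4@97] asks=[-]
After op 5 [order #5] limit_sell(price=104, qty=4): fills=none; bids=[#3:4@100 #2:4@97] asks=[#5:4@104]
After op 6 [order #6] limit_buy(price=104, qty=3): fills=#6x#5:3@104; bids=[#3:4@100 #2:4@97] asks=[#5:1@104]

Answer: bid=105 ask=-
bid=105 ask=-
bid=105 ask=-
bid=100 ask=-
bid=100 ask=104
bid=100 ask=104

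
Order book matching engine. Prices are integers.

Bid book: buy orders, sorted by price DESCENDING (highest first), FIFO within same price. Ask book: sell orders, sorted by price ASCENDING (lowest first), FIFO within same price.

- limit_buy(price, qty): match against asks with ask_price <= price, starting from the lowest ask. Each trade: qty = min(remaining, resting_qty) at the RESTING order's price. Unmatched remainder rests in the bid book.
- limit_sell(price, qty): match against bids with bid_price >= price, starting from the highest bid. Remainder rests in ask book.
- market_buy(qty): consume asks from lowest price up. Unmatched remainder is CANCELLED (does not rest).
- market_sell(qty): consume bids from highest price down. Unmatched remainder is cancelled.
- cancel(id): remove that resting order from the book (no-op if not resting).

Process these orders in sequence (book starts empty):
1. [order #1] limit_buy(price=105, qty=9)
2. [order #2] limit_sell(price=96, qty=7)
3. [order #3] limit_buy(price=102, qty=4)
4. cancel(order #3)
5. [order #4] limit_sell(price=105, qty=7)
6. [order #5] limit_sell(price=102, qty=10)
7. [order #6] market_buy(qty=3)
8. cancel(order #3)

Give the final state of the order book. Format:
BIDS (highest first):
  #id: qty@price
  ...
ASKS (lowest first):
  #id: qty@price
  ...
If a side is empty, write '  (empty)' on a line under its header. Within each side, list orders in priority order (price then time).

Answer: BIDS (highest first):
  (empty)
ASKS (lowest first):
  #5: 7@102
  #4: 5@105

Derivation:
After op 1 [order #1] limit_buy(price=105, qty=9): fills=none; bids=[#1:9@105] asks=[-]
After op 2 [order #2] limit_sell(price=96, qty=7): fills=#1x#2:7@105; bids=[#1:2@105] asks=[-]
After op 3 [order #3] limit_buy(price=102, qty=4): fills=none; bids=[#1:2@105 #3:4@102] asks=[-]
After op 4 cancel(order #3): fills=none; bids=[#1:2@105] asks=[-]
After op 5 [order #4] limit_sell(price=105, qty=7): fills=#1x#4:2@105; bids=[-] asks=[#4:5@105]
After op 6 [order #5] limit_sell(price=102, qty=10): fills=none; bids=[-] asks=[#5:10@102 #4:5@105]
After op 7 [order #6] market_buy(qty=3): fills=#6x#5:3@102; bids=[-] asks=[#5:7@102 #4:5@105]
After op 8 cancel(order #3): fills=none; bids=[-] asks=[#5:7@102 #4:5@105]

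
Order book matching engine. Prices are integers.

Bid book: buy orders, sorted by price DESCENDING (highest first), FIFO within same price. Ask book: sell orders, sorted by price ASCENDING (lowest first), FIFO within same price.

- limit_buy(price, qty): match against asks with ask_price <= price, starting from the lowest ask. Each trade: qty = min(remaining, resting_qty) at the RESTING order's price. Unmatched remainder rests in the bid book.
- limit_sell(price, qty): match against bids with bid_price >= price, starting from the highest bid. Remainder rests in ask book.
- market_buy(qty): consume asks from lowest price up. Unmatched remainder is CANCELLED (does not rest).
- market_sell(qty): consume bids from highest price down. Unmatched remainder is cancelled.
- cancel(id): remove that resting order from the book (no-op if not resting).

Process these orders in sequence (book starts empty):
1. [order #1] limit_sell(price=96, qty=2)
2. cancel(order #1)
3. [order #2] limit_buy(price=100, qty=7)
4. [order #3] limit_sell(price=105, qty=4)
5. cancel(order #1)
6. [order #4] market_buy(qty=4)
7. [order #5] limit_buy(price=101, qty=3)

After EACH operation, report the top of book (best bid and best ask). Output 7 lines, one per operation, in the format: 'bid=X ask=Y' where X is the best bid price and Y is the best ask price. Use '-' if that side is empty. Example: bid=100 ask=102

Answer: bid=- ask=96
bid=- ask=-
bid=100 ask=-
bid=100 ask=105
bid=100 ask=105
bid=100 ask=-
bid=101 ask=-

Derivation:
After op 1 [order #1] limit_sell(price=96, qty=2): fills=none; bids=[-] asks=[#1:2@96]
After op 2 cancel(order #1): fills=none; bids=[-] asks=[-]
After op 3 [order #2] limit_buy(price=100, qty=7): fills=none; bids=[#2:7@100] asks=[-]
After op 4 [order #3] limit_sell(price=105, qty=4): fills=none; bids=[#2:7@100] asks=[#3:4@105]
After op 5 cancel(order #1): fills=none; bids=[#2:7@100] asks=[#3:4@105]
After op 6 [order #4] market_buy(qty=4): fills=#4x#3:4@105; bids=[#2:7@100] asks=[-]
After op 7 [order #5] limit_buy(price=101, qty=3): fills=none; bids=[#5:3@101 #2:7@100] asks=[-]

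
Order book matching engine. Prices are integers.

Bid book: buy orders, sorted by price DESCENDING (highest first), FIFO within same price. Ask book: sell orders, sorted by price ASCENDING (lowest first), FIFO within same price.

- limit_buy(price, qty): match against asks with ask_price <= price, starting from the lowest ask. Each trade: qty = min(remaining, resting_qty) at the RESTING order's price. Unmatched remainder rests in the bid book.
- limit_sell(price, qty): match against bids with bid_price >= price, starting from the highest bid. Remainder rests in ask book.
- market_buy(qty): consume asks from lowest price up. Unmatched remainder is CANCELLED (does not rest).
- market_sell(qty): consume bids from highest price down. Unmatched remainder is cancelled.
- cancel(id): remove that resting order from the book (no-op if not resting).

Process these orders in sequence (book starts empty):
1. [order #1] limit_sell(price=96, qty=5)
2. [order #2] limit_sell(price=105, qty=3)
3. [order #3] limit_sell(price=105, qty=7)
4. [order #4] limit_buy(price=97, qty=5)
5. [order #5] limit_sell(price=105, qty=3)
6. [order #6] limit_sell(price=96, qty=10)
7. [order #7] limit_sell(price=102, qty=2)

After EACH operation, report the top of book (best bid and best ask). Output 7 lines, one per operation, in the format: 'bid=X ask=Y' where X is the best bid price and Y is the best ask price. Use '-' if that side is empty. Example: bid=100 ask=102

After op 1 [order #1] limit_sell(price=96, qty=5): fills=none; bids=[-] asks=[#1:5@96]
After op 2 [order #2] limit_sell(price=105, qty=3): fills=none; bids=[-] asks=[#1:5@96 #2:3@105]
After op 3 [order #3] limit_sell(price=105, qty=7): fills=none; bids=[-] asks=[#1:5@96 #2:3@105 #3:7@105]
After op 4 [order #4] limit_buy(price=97, qty=5): fills=#4x#1:5@96; bids=[-] asks=[#2:3@105 #3:7@105]
After op 5 [order #5] limit_sell(price=105, qty=3): fills=none; bids=[-] asks=[#2:3@105 #3:7@105 #5:3@105]
After op 6 [order #6] limit_sell(price=96, qty=10): fills=none; bids=[-] asks=[#6:10@96 #2:3@105 #3:7@105 #5:3@105]
After op 7 [order #7] limit_sell(price=102, qty=2): fills=none; bids=[-] asks=[#6:10@96 #7:2@102 #2:3@105 #3:7@105 #5:3@105]

Answer: bid=- ask=96
bid=- ask=96
bid=- ask=96
bid=- ask=105
bid=- ask=105
bid=- ask=96
bid=- ask=96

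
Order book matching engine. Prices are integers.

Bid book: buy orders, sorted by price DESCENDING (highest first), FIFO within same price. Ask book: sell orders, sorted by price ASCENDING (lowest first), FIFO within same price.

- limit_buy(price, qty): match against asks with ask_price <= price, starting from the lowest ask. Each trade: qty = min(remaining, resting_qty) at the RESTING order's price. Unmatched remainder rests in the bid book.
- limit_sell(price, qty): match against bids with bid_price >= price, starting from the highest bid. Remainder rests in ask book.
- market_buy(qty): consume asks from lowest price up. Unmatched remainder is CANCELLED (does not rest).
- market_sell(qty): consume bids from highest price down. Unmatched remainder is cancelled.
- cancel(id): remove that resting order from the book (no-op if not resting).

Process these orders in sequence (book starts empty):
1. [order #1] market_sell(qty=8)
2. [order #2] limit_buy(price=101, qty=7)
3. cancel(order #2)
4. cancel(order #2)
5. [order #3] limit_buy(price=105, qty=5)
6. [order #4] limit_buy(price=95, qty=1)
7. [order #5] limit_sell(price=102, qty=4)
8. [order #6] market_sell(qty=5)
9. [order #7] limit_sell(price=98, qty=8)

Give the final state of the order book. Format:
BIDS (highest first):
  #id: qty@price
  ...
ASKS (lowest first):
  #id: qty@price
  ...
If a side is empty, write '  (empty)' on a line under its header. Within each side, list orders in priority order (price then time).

Answer: BIDS (highest first):
  (empty)
ASKS (lowest first):
  #7: 8@98

Derivation:
After op 1 [order #1] market_sell(qty=8): fills=none; bids=[-] asks=[-]
After op 2 [order #2] limit_buy(price=101, qty=7): fills=none; bids=[#2:7@101] asks=[-]
After op 3 cancel(order #2): fills=none; bids=[-] asks=[-]
After op 4 cancel(order #2): fills=none; bids=[-] asks=[-]
After op 5 [order #3] limit_buy(price=105, qty=5): fills=none; bids=[#3:5@105] asks=[-]
After op 6 [order #4] limit_buy(price=95, qty=1): fills=none; bids=[#3:5@105 #4:1@95] asks=[-]
After op 7 [order #5] limit_sell(price=102, qty=4): fills=#3x#5:4@105; bids=[#3:1@105 #4:1@95] asks=[-]
After op 8 [order #6] market_sell(qty=5): fills=#3x#6:1@105 #4x#6:1@95; bids=[-] asks=[-]
After op 9 [order #7] limit_sell(price=98, qty=8): fills=none; bids=[-] asks=[#7:8@98]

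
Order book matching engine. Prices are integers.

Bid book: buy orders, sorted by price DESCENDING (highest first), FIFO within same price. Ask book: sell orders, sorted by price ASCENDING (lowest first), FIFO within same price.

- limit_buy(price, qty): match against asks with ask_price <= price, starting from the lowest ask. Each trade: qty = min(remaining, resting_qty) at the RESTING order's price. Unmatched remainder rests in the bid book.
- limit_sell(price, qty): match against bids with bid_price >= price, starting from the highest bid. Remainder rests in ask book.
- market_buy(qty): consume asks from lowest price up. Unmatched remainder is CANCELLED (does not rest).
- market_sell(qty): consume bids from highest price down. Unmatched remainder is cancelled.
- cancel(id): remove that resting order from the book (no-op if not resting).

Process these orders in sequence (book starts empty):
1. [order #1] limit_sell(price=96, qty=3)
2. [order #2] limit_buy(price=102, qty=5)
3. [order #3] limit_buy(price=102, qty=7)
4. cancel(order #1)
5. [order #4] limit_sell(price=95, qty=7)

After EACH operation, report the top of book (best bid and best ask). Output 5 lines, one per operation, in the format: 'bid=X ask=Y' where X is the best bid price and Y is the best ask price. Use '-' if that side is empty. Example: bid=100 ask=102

After op 1 [order #1] limit_sell(price=96, qty=3): fills=none; bids=[-] asks=[#1:3@96]
After op 2 [order #2] limit_buy(price=102, qty=5): fills=#2x#1:3@96; bids=[#2:2@102] asks=[-]
After op 3 [order #3] limit_buy(price=102, qty=7): fills=none; bids=[#2:2@102 #3:7@102] asks=[-]
After op 4 cancel(order #1): fills=none; bids=[#2:2@102 #3:7@102] asks=[-]
After op 5 [order #4] limit_sell(price=95, qty=7): fills=#2x#4:2@102 #3x#4:5@102; bids=[#3:2@102] asks=[-]

Answer: bid=- ask=96
bid=102 ask=-
bid=102 ask=-
bid=102 ask=-
bid=102 ask=-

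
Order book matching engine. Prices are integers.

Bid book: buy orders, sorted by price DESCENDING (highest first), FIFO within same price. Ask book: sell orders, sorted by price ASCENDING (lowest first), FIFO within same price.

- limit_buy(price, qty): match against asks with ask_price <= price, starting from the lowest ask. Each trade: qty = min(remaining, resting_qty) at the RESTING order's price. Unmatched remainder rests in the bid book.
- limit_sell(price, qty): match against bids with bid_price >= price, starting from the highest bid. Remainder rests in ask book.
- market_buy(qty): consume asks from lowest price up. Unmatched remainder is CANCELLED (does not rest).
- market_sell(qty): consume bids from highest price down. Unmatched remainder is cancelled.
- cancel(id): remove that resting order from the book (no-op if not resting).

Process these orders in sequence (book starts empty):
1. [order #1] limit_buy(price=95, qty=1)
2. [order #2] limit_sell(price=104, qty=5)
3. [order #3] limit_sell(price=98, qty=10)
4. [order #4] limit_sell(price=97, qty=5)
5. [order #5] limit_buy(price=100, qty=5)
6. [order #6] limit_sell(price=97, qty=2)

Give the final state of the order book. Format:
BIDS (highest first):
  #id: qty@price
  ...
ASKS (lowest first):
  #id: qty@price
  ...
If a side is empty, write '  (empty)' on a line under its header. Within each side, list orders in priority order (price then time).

After op 1 [order #1] limit_buy(price=95, qty=1): fills=none; bids=[#1:1@95] asks=[-]
After op 2 [order #2] limit_sell(price=104, qty=5): fills=none; bids=[#1:1@95] asks=[#2:5@104]
After op 3 [order #3] limit_sell(price=98, qty=10): fills=none; bids=[#1:1@95] asks=[#3:10@98 #2:5@104]
After op 4 [order #4] limit_sell(price=97, qty=5): fills=none; bids=[#1:1@95] asks=[#4:5@97 #3:10@98 #2:5@104]
After op 5 [order #5] limit_buy(price=100, qty=5): fills=#5x#4:5@97; bids=[#1:1@95] asks=[#3:10@98 #2:5@104]
After op 6 [order #6] limit_sell(price=97, qty=2): fills=none; bids=[#1:1@95] asks=[#6:2@97 #3:10@98 #2:5@104]

Answer: BIDS (highest first):
  #1: 1@95
ASKS (lowest first):
  #6: 2@97
  #3: 10@98
  #2: 5@104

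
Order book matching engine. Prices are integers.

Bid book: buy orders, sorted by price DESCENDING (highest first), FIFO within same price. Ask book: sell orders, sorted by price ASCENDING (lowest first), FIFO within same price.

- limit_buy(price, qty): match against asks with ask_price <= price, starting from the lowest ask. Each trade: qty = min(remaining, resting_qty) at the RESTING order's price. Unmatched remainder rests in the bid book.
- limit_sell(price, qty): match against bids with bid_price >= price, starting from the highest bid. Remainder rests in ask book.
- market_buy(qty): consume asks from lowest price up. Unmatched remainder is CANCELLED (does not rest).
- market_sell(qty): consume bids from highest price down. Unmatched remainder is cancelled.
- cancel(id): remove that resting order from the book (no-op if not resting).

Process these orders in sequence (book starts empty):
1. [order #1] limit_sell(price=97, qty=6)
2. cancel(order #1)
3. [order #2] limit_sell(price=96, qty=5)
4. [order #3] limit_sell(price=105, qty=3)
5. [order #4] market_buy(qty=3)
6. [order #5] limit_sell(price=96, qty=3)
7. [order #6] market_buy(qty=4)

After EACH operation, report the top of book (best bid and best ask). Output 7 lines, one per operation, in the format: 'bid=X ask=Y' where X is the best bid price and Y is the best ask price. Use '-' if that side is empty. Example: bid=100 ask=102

Answer: bid=- ask=97
bid=- ask=-
bid=- ask=96
bid=- ask=96
bid=- ask=96
bid=- ask=96
bid=- ask=96

Derivation:
After op 1 [order #1] limit_sell(price=97, qty=6): fills=none; bids=[-] asks=[#1:6@97]
After op 2 cancel(order #1): fills=none; bids=[-] asks=[-]
After op 3 [order #2] limit_sell(price=96, qty=5): fills=none; bids=[-] asks=[#2:5@96]
After op 4 [order #3] limit_sell(price=105, qty=3): fills=none; bids=[-] asks=[#2:5@96 #3:3@105]
After op 5 [order #4] market_buy(qty=3): fills=#4x#2:3@96; bids=[-] asks=[#2:2@96 #3:3@105]
After op 6 [order #5] limit_sell(price=96, qty=3): fills=none; bids=[-] asks=[#2:2@96 #5:3@96 #3:3@105]
After op 7 [order #6] market_buy(qty=4): fills=#6x#2:2@96 #6x#5:2@96; bids=[-] asks=[#5:1@96 #3:3@105]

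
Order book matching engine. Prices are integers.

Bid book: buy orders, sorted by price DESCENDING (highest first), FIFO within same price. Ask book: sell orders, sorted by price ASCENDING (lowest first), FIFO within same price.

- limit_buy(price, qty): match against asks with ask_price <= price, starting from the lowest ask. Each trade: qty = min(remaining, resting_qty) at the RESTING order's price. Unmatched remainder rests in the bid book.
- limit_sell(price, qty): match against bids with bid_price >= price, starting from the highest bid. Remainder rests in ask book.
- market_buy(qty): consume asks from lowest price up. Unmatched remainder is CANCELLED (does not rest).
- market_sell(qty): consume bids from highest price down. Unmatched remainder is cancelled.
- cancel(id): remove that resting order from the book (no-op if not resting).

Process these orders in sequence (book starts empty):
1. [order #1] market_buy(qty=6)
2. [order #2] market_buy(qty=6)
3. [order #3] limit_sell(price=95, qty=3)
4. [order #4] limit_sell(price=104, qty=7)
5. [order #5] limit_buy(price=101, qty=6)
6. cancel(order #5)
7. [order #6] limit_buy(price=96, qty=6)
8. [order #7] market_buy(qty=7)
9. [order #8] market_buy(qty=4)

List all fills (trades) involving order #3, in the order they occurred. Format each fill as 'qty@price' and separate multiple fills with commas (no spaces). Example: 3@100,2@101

After op 1 [order #1] market_buy(qty=6): fills=none; bids=[-] asks=[-]
After op 2 [order #2] market_buy(qty=6): fills=none; bids=[-] asks=[-]
After op 3 [order #3] limit_sell(price=95, qty=3): fills=none; bids=[-] asks=[#3:3@95]
After op 4 [order #4] limit_sell(price=104, qty=7): fills=none; bids=[-] asks=[#3:3@95 #4:7@104]
After op 5 [order #5] limit_buy(price=101, qty=6): fills=#5x#3:3@95; bids=[#5:3@101] asks=[#4:7@104]
After op 6 cancel(order #5): fills=none; bids=[-] asks=[#4:7@104]
After op 7 [order #6] limit_buy(price=96, qty=6): fills=none; bids=[#6:6@96] asks=[#4:7@104]
After op 8 [order #7] market_buy(qty=7): fills=#7x#4:7@104; bids=[#6:6@96] asks=[-]
After op 9 [order #8] market_buy(qty=4): fills=none; bids=[#6:6@96] asks=[-]

Answer: 3@95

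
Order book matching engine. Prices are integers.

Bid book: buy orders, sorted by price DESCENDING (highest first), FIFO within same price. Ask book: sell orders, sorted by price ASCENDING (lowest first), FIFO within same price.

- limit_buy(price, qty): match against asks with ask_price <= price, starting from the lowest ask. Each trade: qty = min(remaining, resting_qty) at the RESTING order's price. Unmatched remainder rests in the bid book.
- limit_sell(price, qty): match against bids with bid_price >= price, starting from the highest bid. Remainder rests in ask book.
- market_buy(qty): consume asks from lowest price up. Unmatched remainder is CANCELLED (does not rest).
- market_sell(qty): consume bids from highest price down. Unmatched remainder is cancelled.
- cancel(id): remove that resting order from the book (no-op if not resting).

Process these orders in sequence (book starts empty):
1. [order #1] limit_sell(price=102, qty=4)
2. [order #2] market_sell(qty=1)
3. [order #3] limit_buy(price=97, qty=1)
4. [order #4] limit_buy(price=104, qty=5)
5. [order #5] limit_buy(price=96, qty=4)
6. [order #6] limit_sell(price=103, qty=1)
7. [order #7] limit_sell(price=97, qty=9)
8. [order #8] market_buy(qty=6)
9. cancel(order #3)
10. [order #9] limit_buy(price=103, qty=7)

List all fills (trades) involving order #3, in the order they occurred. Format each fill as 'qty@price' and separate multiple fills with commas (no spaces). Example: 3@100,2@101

Answer: 1@97

Derivation:
After op 1 [order #1] limit_sell(price=102, qty=4): fills=none; bids=[-] asks=[#1:4@102]
After op 2 [order #2] market_sell(qty=1): fills=none; bids=[-] asks=[#1:4@102]
After op 3 [order #3] limit_buy(price=97, qty=1): fills=none; bids=[#3:1@97] asks=[#1:4@102]
After op 4 [order #4] limit_buy(price=104, qty=5): fills=#4x#1:4@102; bids=[#4:1@104 #3:1@97] asks=[-]
After op 5 [order #5] limit_buy(price=96, qty=4): fills=none; bids=[#4:1@104 #3:1@97 #5:4@96] asks=[-]
After op 6 [order #6] limit_sell(price=103, qty=1): fills=#4x#6:1@104; bids=[#3:1@97 #5:4@96] asks=[-]
After op 7 [order #7] limit_sell(price=97, qty=9): fills=#3x#7:1@97; bids=[#5:4@96] asks=[#7:8@97]
After op 8 [order #8] market_buy(qty=6): fills=#8x#7:6@97; bids=[#5:4@96] asks=[#7:2@97]
After op 9 cancel(order #3): fills=none; bids=[#5:4@96] asks=[#7:2@97]
After op 10 [order #9] limit_buy(price=103, qty=7): fills=#9x#7:2@97; bids=[#9:5@103 #5:4@96] asks=[-]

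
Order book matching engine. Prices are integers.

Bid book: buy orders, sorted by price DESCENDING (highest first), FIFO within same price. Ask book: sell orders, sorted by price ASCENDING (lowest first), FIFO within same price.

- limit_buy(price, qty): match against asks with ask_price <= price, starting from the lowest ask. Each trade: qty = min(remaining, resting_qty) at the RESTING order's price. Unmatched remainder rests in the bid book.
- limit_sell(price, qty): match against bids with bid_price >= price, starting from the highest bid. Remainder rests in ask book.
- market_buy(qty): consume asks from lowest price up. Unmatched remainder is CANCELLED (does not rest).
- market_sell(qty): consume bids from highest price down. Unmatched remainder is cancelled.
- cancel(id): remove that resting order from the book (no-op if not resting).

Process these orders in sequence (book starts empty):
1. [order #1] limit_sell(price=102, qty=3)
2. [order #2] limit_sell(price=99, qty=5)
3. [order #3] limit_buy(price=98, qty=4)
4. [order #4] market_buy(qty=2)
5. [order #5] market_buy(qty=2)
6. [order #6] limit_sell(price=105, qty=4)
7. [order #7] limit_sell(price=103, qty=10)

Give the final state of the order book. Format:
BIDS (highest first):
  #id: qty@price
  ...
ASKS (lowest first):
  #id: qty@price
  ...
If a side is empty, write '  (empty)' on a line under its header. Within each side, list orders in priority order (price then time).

Answer: BIDS (highest first):
  #3: 4@98
ASKS (lowest first):
  #2: 1@99
  #1: 3@102
  #7: 10@103
  #6: 4@105

Derivation:
After op 1 [order #1] limit_sell(price=102, qty=3): fills=none; bids=[-] asks=[#1:3@102]
After op 2 [order #2] limit_sell(price=99, qty=5): fills=none; bids=[-] asks=[#2:5@99 #1:3@102]
After op 3 [order #3] limit_buy(price=98, qty=4): fills=none; bids=[#3:4@98] asks=[#2:5@99 #1:3@102]
After op 4 [order #4] market_buy(qty=2): fills=#4x#2:2@99; bids=[#3:4@98] asks=[#2:3@99 #1:3@102]
After op 5 [order #5] market_buy(qty=2): fills=#5x#2:2@99; bids=[#3:4@98] asks=[#2:1@99 #1:3@102]
After op 6 [order #6] limit_sell(price=105, qty=4): fills=none; bids=[#3:4@98] asks=[#2:1@99 #1:3@102 #6:4@105]
After op 7 [order #7] limit_sell(price=103, qty=10): fills=none; bids=[#3:4@98] asks=[#2:1@99 #1:3@102 #7:10@103 #6:4@105]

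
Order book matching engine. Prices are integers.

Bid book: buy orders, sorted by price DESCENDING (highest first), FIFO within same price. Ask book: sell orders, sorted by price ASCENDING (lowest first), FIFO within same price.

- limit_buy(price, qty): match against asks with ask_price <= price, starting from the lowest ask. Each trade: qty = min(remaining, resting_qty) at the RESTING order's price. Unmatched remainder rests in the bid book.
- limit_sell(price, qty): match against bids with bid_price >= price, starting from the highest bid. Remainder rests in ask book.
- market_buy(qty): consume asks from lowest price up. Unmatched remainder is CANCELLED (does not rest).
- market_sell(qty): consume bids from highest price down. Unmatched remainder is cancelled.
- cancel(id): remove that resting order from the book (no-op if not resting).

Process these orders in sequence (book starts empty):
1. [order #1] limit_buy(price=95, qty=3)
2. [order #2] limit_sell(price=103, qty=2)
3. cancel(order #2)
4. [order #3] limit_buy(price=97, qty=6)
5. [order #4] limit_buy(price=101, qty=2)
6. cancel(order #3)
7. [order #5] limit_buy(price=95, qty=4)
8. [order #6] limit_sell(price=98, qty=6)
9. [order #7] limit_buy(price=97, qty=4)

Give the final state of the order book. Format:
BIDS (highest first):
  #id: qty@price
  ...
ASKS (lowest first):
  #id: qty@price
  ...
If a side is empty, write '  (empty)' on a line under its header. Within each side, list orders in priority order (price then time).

Answer: BIDS (highest first):
  #7: 4@97
  #1: 3@95
  #5: 4@95
ASKS (lowest first):
  #6: 4@98

Derivation:
After op 1 [order #1] limit_buy(price=95, qty=3): fills=none; bids=[#1:3@95] asks=[-]
After op 2 [order #2] limit_sell(price=103, qty=2): fills=none; bids=[#1:3@95] asks=[#2:2@103]
After op 3 cancel(order #2): fills=none; bids=[#1:3@95] asks=[-]
After op 4 [order #3] limit_buy(price=97, qty=6): fills=none; bids=[#3:6@97 #1:3@95] asks=[-]
After op 5 [order #4] limit_buy(price=101, qty=2): fills=none; bids=[#4:2@101 #3:6@97 #1:3@95] asks=[-]
After op 6 cancel(order #3): fills=none; bids=[#4:2@101 #1:3@95] asks=[-]
After op 7 [order #5] limit_buy(price=95, qty=4): fills=none; bids=[#4:2@101 #1:3@95 #5:4@95] asks=[-]
After op 8 [order #6] limit_sell(price=98, qty=6): fills=#4x#6:2@101; bids=[#1:3@95 #5:4@95] asks=[#6:4@98]
After op 9 [order #7] limit_buy(price=97, qty=4): fills=none; bids=[#7:4@97 #1:3@95 #5:4@95] asks=[#6:4@98]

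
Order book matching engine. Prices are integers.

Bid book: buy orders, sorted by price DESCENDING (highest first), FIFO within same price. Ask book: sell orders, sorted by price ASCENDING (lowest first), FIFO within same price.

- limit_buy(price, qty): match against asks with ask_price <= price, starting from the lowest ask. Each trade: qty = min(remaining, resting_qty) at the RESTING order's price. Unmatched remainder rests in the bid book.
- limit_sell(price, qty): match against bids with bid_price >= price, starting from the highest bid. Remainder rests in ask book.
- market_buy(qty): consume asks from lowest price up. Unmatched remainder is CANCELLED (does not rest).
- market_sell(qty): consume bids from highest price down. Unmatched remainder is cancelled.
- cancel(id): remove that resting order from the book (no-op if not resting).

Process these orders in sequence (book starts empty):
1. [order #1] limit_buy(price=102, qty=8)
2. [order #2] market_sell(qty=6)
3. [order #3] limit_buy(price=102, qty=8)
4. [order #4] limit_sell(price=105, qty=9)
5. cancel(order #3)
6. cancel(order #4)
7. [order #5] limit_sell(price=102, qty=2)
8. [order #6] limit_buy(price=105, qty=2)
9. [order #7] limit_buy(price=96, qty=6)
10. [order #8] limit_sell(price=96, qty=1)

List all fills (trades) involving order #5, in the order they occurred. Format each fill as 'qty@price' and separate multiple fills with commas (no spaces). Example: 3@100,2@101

After op 1 [order #1] limit_buy(price=102, qty=8): fills=none; bids=[#1:8@102] asks=[-]
After op 2 [order #2] market_sell(qty=6): fills=#1x#2:6@102; bids=[#1:2@102] asks=[-]
After op 3 [order #3] limit_buy(price=102, qty=8): fills=none; bids=[#1:2@102 #3:8@102] asks=[-]
After op 4 [order #4] limit_sell(price=105, qty=9): fills=none; bids=[#1:2@102 #3:8@102] asks=[#4:9@105]
After op 5 cancel(order #3): fills=none; bids=[#1:2@102] asks=[#4:9@105]
After op 6 cancel(order #4): fills=none; bids=[#1:2@102] asks=[-]
After op 7 [order #5] limit_sell(price=102, qty=2): fills=#1x#5:2@102; bids=[-] asks=[-]
After op 8 [order #6] limit_buy(price=105, qty=2): fills=none; bids=[#6:2@105] asks=[-]
After op 9 [order #7] limit_buy(price=96, qty=6): fills=none; bids=[#6:2@105 #7:6@96] asks=[-]
After op 10 [order #8] limit_sell(price=96, qty=1): fills=#6x#8:1@105; bids=[#6:1@105 #7:6@96] asks=[-]

Answer: 2@102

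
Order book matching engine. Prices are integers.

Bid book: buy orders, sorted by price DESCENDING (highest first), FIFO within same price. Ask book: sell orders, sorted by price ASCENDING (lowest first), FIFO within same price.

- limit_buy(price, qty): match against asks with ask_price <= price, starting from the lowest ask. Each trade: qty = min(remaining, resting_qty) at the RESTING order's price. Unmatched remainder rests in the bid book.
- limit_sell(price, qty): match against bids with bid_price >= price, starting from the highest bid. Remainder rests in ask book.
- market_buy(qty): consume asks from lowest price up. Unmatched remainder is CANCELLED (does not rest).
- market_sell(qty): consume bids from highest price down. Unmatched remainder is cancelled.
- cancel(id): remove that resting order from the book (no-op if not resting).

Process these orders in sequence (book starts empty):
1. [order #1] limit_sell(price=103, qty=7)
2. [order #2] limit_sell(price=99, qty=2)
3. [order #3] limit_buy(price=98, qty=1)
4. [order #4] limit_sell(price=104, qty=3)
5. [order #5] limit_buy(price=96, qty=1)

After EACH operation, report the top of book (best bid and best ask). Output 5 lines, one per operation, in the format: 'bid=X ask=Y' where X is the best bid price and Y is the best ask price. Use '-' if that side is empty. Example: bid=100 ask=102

Answer: bid=- ask=103
bid=- ask=99
bid=98 ask=99
bid=98 ask=99
bid=98 ask=99

Derivation:
After op 1 [order #1] limit_sell(price=103, qty=7): fills=none; bids=[-] asks=[#1:7@103]
After op 2 [order #2] limit_sell(price=99, qty=2): fills=none; bids=[-] asks=[#2:2@99 #1:7@103]
After op 3 [order #3] limit_buy(price=98, qty=1): fills=none; bids=[#3:1@98] asks=[#2:2@99 #1:7@103]
After op 4 [order #4] limit_sell(price=104, qty=3): fills=none; bids=[#3:1@98] asks=[#2:2@99 #1:7@103 #4:3@104]
After op 5 [order #5] limit_buy(price=96, qty=1): fills=none; bids=[#3:1@98 #5:1@96] asks=[#2:2@99 #1:7@103 #4:3@104]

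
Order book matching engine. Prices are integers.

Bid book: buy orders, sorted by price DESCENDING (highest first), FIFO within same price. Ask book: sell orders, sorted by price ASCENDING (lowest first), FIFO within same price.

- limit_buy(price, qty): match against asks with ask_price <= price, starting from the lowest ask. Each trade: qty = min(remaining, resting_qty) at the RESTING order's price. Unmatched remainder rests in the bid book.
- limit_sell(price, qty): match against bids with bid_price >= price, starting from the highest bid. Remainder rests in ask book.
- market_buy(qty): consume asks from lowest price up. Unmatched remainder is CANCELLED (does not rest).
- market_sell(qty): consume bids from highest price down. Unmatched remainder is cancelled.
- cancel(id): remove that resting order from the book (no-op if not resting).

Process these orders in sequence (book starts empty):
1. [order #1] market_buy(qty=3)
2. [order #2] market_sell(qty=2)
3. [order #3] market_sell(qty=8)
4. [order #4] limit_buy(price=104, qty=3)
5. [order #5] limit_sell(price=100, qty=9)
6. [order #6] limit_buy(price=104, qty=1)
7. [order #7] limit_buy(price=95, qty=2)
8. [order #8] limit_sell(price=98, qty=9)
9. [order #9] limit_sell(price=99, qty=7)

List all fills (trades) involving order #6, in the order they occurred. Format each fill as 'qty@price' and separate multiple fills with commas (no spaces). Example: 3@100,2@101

Answer: 1@100

Derivation:
After op 1 [order #1] market_buy(qty=3): fills=none; bids=[-] asks=[-]
After op 2 [order #2] market_sell(qty=2): fills=none; bids=[-] asks=[-]
After op 3 [order #3] market_sell(qty=8): fills=none; bids=[-] asks=[-]
After op 4 [order #4] limit_buy(price=104, qty=3): fills=none; bids=[#4:3@104] asks=[-]
After op 5 [order #5] limit_sell(price=100, qty=9): fills=#4x#5:3@104; bids=[-] asks=[#5:6@100]
After op 6 [order #6] limit_buy(price=104, qty=1): fills=#6x#5:1@100; bids=[-] asks=[#5:5@100]
After op 7 [order #7] limit_buy(price=95, qty=2): fills=none; bids=[#7:2@95] asks=[#5:5@100]
After op 8 [order #8] limit_sell(price=98, qty=9): fills=none; bids=[#7:2@95] asks=[#8:9@98 #5:5@100]
After op 9 [order #9] limit_sell(price=99, qty=7): fills=none; bids=[#7:2@95] asks=[#8:9@98 #9:7@99 #5:5@100]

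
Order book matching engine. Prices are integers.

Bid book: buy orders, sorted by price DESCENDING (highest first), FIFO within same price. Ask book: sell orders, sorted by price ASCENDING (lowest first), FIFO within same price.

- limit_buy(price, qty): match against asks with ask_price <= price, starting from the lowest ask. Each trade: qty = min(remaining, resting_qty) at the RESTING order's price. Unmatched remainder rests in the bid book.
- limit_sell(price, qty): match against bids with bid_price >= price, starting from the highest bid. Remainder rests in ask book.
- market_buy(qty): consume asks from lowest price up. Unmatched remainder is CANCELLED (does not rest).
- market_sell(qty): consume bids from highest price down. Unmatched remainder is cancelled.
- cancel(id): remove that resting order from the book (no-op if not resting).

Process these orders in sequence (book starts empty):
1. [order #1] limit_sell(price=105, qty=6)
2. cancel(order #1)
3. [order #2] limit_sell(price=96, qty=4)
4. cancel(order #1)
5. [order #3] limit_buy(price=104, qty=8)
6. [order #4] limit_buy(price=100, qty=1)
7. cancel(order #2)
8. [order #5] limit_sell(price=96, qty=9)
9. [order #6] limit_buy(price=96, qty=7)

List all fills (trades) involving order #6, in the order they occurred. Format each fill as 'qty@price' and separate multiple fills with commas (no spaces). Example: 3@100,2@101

Answer: 4@96

Derivation:
After op 1 [order #1] limit_sell(price=105, qty=6): fills=none; bids=[-] asks=[#1:6@105]
After op 2 cancel(order #1): fills=none; bids=[-] asks=[-]
After op 3 [order #2] limit_sell(price=96, qty=4): fills=none; bids=[-] asks=[#2:4@96]
After op 4 cancel(order #1): fills=none; bids=[-] asks=[#2:4@96]
After op 5 [order #3] limit_buy(price=104, qty=8): fills=#3x#2:4@96; bids=[#3:4@104] asks=[-]
After op 6 [order #4] limit_buy(price=100, qty=1): fills=none; bids=[#3:4@104 #4:1@100] asks=[-]
After op 7 cancel(order #2): fills=none; bids=[#3:4@104 #4:1@100] asks=[-]
After op 8 [order #5] limit_sell(price=96, qty=9): fills=#3x#5:4@104 #4x#5:1@100; bids=[-] asks=[#5:4@96]
After op 9 [order #6] limit_buy(price=96, qty=7): fills=#6x#5:4@96; bids=[#6:3@96] asks=[-]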